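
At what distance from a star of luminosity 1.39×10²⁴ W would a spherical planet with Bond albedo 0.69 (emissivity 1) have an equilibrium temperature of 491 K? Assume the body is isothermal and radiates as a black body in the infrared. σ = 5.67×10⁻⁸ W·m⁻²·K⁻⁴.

d ≈ 1.61×10⁹ m

For an isothermal black-emitting sphere, (1−a)S·πr² = σ·4πr²·T⁴ ⇒ S = 4σT⁴/(1−a).
S = 4·5.67×10⁻⁸·(491)⁴/0.310 = 42520 W/m².
Flux falls as S = L/(4πd²), so d = √(L/(4πS)) = √(1.39×10²⁴/(4π·42520)).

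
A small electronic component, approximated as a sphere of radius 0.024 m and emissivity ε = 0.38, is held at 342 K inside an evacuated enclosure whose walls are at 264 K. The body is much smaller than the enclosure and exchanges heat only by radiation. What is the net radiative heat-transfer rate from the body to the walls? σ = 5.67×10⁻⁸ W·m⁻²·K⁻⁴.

P_net ≈ 1.38 W

For a small grey body in a large enclosure: P_net = εσA(T_body⁴ − T_wall⁴).
A = 4πr² = 0.007238 m²; T_body⁴ − T_wall⁴ = 1.368×10¹⁰ − 4.858×10⁹ = 8.823×10⁹ K⁴.
|P_net| = 0.38·5.67×10⁻⁸·0.007238·8.823×10⁹.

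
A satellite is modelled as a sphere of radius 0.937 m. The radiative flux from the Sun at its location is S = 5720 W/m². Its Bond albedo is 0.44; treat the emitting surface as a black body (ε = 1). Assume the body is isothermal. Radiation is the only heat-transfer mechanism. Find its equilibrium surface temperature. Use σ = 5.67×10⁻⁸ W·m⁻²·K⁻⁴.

T ≈ 345 K

At equilibrium, absorbed power = emitted power.
Absorbing cross-section = πr² = 2.758 m²; emitting surface = 4πr² = 11.03 m² (ratio 4).
(1−a)S·A_cross = εσ·A_surf·T⁴  ⇒  T⁴ = (1−a)S/(4σ).
T⁴ = 0.560·5720/(4·5.67×10⁻⁸) = 1.412×10¹⁰ K⁴.
T = (1.412×10¹⁰)^(1/4).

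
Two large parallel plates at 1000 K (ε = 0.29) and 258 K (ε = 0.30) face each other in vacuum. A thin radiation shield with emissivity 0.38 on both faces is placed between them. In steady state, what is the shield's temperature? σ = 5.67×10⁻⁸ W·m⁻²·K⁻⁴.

In steady state the net flux on the hot side equals that on the cold side.
σ(T₁⁴−T_s⁴)/D₁ = σ(T_s⁴−T₂⁴)/D₂, with D₁ = 1/ε₁+1/ε_s−1 = 5.080, D₂ = 1/ε_s+1/ε₂−1 = 4.965.
Solve for T_s⁴: T_s⁴ = (D₂·T₁⁴ + D₁·T₂⁴)/(D₁+D₂) = 4.965×10¹¹ K⁴.

T_s ≈ 839 K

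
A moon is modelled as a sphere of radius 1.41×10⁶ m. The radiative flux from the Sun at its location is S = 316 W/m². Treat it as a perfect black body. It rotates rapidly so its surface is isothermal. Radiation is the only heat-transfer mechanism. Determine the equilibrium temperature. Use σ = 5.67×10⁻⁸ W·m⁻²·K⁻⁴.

T ≈ 193 K

At equilibrium, absorbed power = emitted power.
Absorbing cross-section = πr² = 6.246×10¹² m²; emitting surface = 4πr² = 2.498×10¹³ m² (ratio 4).
S·A_cross = εσ·A_surf·T⁴  ⇒  T⁴ = S/(4σ).
T⁴ = 1.00·316/(4·5.67×10⁻⁸) = 1.393×10⁹ K⁴.
T = (1.393×10⁹)^(1/4).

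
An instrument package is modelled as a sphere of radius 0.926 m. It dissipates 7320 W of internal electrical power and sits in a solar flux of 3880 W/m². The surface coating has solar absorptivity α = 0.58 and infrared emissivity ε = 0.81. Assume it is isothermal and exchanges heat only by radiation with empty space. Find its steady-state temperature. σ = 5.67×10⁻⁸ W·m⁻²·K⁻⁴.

T ≈ 406 K

At steady state, absorbed solar power + internal power = radiated power.
Absorbed: α·S·A_cross = 0.58·3880·2.694 = 6062 W (cross-section πr²).
Total input = 6062 + 7320 = 13380 W.
Radiated: εσ·A_surf·T⁴ with A_surf = 4πr² = 10.78 m².
T⁴ = 13380/(0.81·5.67×10⁻⁸·10.78) = 2.704×10¹⁰ K⁴.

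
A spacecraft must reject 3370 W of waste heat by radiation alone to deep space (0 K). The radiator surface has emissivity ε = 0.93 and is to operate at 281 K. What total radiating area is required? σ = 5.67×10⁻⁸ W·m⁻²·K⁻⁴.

A ≈ 10.3 m²

P = εσA T⁴ ⇒ A = P/(εσT⁴).
T⁴ = 6.235×10⁹ K⁴.
A = 3370/(0.93 × 5.67×10⁻⁸ × 6.235×10⁹).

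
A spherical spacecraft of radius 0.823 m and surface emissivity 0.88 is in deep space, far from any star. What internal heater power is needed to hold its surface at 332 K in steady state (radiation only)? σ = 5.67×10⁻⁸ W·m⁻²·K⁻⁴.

P = εσ·4πr²·T⁴.
4πr² = 8.512 m²; T⁴ = 1.215×10¹⁰ K⁴.
P = 0.88·5.67×10⁻⁸·8.512·1.215×10¹⁰.

P ≈ 5160 W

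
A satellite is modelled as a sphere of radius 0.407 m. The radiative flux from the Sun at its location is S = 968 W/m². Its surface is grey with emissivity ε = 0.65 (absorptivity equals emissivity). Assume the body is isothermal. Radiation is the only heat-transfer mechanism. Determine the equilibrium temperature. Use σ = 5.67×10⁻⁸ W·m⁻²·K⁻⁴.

At equilibrium, absorbed power = emitted power.
Absorbing cross-section = πr² = 0.5204 m²; emitting surface = 4πr² = 2.082 m² (ratio 4).
εS·A_cross = εσ·A_surf·T⁴  ⇒  T⁴ = S/(4σ)   (ε cancels).
T⁴ = 968/(4·5.67×10⁻⁸) = 4.268×10⁹ K⁴.
T = (4.268×10⁹)^(1/4).

T ≈ 256 K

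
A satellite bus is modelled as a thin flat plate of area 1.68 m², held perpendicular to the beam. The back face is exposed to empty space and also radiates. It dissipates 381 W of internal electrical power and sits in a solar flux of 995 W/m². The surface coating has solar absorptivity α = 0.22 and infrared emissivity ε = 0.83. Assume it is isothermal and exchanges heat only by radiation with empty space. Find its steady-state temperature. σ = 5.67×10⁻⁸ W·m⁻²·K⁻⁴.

At steady state, absorbed solar power + internal power = radiated power.
Absorbed: α·S·A_cross = 0.22·995·1.680 = 367.8 W (cross-section A).
Total input = 367.8 + 381 = 748.8 W.
Radiated: εσ·A_surf·T⁴ with A_surf = 2A = 3.360 m².
T⁴ = 748.8/(0.83·5.67×10⁻⁸·3.360) = 4.735×10⁹ K⁴.

T ≈ 262 K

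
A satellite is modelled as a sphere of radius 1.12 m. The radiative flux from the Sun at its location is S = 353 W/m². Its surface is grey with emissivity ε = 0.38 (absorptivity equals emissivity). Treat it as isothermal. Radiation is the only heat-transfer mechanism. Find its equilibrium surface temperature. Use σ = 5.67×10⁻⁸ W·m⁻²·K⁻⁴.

T ≈ 199 K

At equilibrium, absorbed power = emitted power.
Absorbing cross-section = πr² = 3.941 m²; emitting surface = 4πr² = 15.76 m² (ratio 4).
εS·A_cross = εσ·A_surf·T⁴  ⇒  T⁴ = S/(4σ)   (ε cancels).
T⁴ = 353/(4·5.67×10⁻⁸) = 1.556×10⁹ K⁴.
T = (1.556×10⁹)^(1/4).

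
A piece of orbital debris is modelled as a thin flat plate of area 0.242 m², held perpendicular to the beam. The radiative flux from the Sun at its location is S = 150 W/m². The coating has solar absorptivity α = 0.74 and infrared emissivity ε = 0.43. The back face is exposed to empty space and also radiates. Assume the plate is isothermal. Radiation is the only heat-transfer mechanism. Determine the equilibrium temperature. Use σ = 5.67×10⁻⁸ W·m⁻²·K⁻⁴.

At equilibrium, absorbed power = emitted power.
Absorbing cross-section = A = 0.2420 m²; emitting surface = 2A = 0.4840 m² (ratio 2).
αS·A_cross = εσ·A_surf·T⁴  ⇒  T⁴ = αS/(ε·2σ).
T⁴ = 0.740·150/(0.43·2·5.67×10⁻⁸) = 2.276×10⁹ K⁴.
T = (2.276×10⁹)^(1/4).

T ≈ 218 K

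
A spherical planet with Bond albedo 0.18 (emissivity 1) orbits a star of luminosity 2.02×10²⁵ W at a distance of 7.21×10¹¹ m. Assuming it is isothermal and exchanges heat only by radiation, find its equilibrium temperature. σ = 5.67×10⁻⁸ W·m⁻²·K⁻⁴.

T ≈ 57.8 K

First find the stellar flux at distance d: S = L/(4πd²) = 2.02×10²⁵/(4π·(7.21×10¹¹)²) = 3.092 W/m².
For an isothermal sphere, absorbed (1−a)S·πr² = emitted σ·4πr²·T⁴, so T⁴ = (1−a)S/(4σ).
T⁴ = 0.820·3.092/(4·5.67×10⁻⁸) = 1.118×10⁷ K⁴.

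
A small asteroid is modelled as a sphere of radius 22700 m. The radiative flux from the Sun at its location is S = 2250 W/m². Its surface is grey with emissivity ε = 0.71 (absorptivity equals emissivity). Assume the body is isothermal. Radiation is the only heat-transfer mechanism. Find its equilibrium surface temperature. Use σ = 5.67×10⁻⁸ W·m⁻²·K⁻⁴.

At equilibrium, absorbed power = emitted power.
Absorbing cross-section = πr² = 1.619×10⁹ m²; emitting surface = 4πr² = 6.475×10⁹ m² (ratio 4).
εS·A_cross = εσ·A_surf·T⁴  ⇒  T⁴ = S/(4σ)   (ε cancels).
T⁴ = 2250/(4·5.67×10⁻⁸) = 9.921×10⁹ K⁴.
T = (9.921×10⁹)^(1/4).

T ≈ 316 K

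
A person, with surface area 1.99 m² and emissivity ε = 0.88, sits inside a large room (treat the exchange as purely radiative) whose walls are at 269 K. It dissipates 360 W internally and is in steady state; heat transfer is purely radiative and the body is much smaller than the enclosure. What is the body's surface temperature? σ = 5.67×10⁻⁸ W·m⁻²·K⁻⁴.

T ≈ 307 K

For a small grey body in a large enclosure, net radiated power = εσA(T⁴ − T_w⁴).
Steady state: P = εσA(T⁴ − T_w⁴) with A = 1.99 m².
T⁴ = P/(εσA) + T_w⁴ = 360/(0.88·5.67×10⁻⁸·1.990) + (269)⁴
    = 3.626×10⁹ + 5.236×10⁹ = 8.862×10⁹ K⁴.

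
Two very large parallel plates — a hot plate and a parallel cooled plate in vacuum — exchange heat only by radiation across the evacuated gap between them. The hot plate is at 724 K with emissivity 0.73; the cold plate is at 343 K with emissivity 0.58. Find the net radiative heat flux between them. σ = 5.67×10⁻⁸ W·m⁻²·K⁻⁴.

q ≈ 7070 W/m²

For two infinite grey parallel plates, q = σ(T₁⁴ − T₂⁴)/(1/ε₁ + 1/ε₂ − 1).
T₁⁴ − T₂⁴ = 2.748×10¹¹ − 1.384×10¹⁰ = 2.609×10¹¹ K⁴.
1/ε₁ + 1/ε₂ − 1 = 1.370 + 1.724 − 1 = 2.094.
q = 5.67×10⁻⁸ × 2.609×10¹¹ / 2.094.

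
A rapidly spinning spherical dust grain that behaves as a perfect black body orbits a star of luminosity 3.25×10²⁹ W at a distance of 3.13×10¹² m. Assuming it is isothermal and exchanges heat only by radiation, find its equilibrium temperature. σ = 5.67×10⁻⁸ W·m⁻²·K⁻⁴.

First find the stellar flux at distance d: S = L/(4πd²) = 3.25×10²⁹/(4π·(3.13×10¹²)²) = 2640 W/m².
For an isothermal sphere, absorbed (1−a)S·πr² = emitted σ·4πr²·T⁴, so T⁴ = (1−a)S/(4σ).
T⁴ = 1.00·2640/(4·5.67×10⁻⁸) = 1.164×10¹⁰ K⁴.

T ≈ 328 K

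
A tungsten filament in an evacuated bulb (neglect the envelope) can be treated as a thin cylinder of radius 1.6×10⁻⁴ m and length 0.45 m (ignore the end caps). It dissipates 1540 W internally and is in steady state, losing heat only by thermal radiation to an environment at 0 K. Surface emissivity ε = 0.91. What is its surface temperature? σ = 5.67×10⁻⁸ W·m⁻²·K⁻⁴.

T ≈ 2850 K

Steady state: internal power = radiated power, P = εσA T⁴.
Radiating area A = 2πrL = 4.524×10⁻⁴ m².
T⁴ = P/(εσA) = 1540/(0.91·5.67×10⁻⁸·4.524×10⁻⁴) = 6.598×10¹³ K⁴.
T = (6.598×10¹³)^(1/4).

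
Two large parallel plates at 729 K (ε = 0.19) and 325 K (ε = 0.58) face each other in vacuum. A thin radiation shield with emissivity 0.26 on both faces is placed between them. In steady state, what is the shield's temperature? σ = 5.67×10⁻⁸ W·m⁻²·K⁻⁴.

T_s ≈ 575 K

In steady state the net flux on the hot side equals that on the cold side.
σ(T₁⁴−T_s⁴)/D₁ = σ(T_s⁴−T₂⁴)/D₂, with D₁ = 1/ε₁+1/ε_s−1 = 8.109, D₂ = 1/ε_s+1/ε₂−1 = 4.570.
Solve for T_s⁴: T_s⁴ = (D₂·T₁⁴ + D₁·T₂⁴)/(D₁+D₂) = 1.089×10¹¹ K⁴.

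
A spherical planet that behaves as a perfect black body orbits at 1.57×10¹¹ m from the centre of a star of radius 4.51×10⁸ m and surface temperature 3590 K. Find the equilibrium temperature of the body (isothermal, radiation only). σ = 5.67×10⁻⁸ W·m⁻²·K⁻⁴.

The star's surface emits σT_*⁴; at distance d the flux is S = σT_*⁴(R_*/d)².
S = 5.67×10⁻⁸·(3590)⁴·(4.51×10⁸/1.57×10¹¹)² = 77.72 W/m².
For an isothermal sphere T⁴ = (1−a)S/(4σ) = 3.427×10⁸ K⁴.

T ≈ 136 K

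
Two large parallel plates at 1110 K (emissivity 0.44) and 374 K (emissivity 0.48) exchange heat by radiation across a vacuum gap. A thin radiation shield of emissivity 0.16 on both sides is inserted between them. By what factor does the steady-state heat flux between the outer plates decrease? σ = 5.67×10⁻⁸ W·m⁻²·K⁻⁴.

factor ≈ 4.43

Without shield: q₀ = σΔ(T⁴)/(1/ε₁+1/ε₂−1) with denominator 3.356.
With shield the two gaps are in series; the resistances add: (1/ε₁+1/ε_s−1)+(1/ε_s+1/ε₂−1) = 7.523+7.333 = 14.86.
Heat-flux ratio q₀/q = 14.86/3.356.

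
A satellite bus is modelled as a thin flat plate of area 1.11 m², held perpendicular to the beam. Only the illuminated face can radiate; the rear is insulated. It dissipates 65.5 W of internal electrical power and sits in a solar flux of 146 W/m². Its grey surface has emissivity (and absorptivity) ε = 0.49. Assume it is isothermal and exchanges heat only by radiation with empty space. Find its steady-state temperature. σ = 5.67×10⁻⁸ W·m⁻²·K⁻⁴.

T ≈ 262 K

At steady state, absorbed solar power + internal power = radiated power.
Absorbed: α·S·A_cross = 0.49·146·1.110 = 79.41 W (cross-section A).
Total input = 79.41 + 65.5 = 144.9 W.
Radiated: εσ·A_surf·T⁴ with A_surf = A = 1.110 m².
T⁴ = 144.9/(0.49·5.67×10⁻⁸·1.110) = 4.699×10⁹ K⁴.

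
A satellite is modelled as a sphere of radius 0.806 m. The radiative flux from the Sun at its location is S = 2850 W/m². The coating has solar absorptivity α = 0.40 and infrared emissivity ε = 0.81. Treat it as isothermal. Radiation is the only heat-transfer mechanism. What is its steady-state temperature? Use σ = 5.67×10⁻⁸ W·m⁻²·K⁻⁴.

At equilibrium, absorbed power = emitted power.
Absorbing cross-section = πr² = 2.041 m²; emitting surface = 4πr² = 8.164 m² (ratio 4).
αS·A_cross = εσ·A_surf·T⁴  ⇒  T⁴ = αS/(ε·4σ).
T⁴ = 0.400·2850/(0.81·4·5.67×10⁻⁸) = 6.206×10⁹ K⁴.
T = (6.206×10⁹)^(1/4).

T ≈ 281 K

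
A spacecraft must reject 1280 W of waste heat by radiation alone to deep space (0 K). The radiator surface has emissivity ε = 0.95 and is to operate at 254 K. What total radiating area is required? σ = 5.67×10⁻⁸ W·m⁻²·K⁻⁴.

P = εσA T⁴ ⇒ A = P/(εσT⁴).
T⁴ = 4.162×10⁹ K⁴.
A = 1280/(0.95 × 5.67×10⁻⁸ × 4.162×10⁹).

A ≈ 5.71 m²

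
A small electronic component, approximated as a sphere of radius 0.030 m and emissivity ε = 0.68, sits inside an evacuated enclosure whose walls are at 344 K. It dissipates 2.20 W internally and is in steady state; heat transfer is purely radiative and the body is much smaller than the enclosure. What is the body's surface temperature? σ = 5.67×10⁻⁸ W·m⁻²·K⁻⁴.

T ≈ 372 K

For a small grey body in a large enclosure, net radiated power = εσA(T⁴ − T_w⁴).
Steady state: P = εσA(T⁴ − T_w⁴) with A = 4πr² = 0.01131 m².
T⁴ = P/(εσA) + T_w⁴ = 2.20/(0.68·5.67×10⁻⁸·0.01131) + (344)⁴
    = 5.045×10⁹ + 1.400×10¹⁰ = 1.905×10¹⁰ K⁴.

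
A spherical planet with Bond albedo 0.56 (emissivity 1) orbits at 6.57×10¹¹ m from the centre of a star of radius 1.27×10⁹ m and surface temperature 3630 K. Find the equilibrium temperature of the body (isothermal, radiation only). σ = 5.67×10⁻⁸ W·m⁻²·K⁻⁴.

T ≈ 91.9 K

The star's surface emits σT_*⁴; at distance d the flux is S = σT_*⁴(R_*/d)².
S = 5.67×10⁻⁸·(3630)⁴·(1.27×10⁹/6.57×10¹¹)² = 36.79 W/m².
For an isothermal sphere T⁴ = (1−a)S/(4σ) = 7.137×10⁷ K⁴.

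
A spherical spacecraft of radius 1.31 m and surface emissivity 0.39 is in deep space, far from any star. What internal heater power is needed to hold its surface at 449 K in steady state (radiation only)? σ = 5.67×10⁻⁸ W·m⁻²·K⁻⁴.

P ≈ 19400 W

P = εσ·4πr²·T⁴.
4πr² = 21.57 m²; T⁴ = 4.064×10¹⁰ K⁴.
P = 0.39·5.67×10⁻⁸·21.57·4.064×10¹⁰.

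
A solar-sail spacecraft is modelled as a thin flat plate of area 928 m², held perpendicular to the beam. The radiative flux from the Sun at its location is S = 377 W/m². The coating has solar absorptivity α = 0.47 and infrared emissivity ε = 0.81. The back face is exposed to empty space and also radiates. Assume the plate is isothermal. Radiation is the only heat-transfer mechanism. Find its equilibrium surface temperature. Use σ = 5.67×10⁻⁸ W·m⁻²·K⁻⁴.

At equilibrium, absorbed power = emitted power.
Absorbing cross-section = A = 928.0 m²; emitting surface = 2A = 1856 m² (ratio 2).
αS·A_cross = εσ·A_surf·T⁴  ⇒  T⁴ = αS/(ε·2σ).
T⁴ = 0.470·377/(0.81·2·5.67×10⁻⁸) = 1.929×10⁹ K⁴.
T = (1.929×10⁹)^(1/4).

T ≈ 210 K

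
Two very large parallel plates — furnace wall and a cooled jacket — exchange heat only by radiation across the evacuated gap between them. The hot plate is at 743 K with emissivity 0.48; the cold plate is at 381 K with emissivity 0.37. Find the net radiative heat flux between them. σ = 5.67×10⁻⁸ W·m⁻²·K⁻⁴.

q ≈ 4250 W/m²

For two infinite grey parallel plates, q = σ(T₁⁴ − T₂⁴)/(1/ε₁ + 1/ε₂ − 1).
T₁⁴ − T₂⁴ = 3.048×10¹¹ − 2.107×10¹⁰ = 2.837×10¹¹ K⁴.
1/ε₁ + 1/ε₂ − 1 = 2.083 + 2.703 − 1 = 3.786.
q = 5.67×10⁻⁸ × 2.837×10¹¹ / 3.786.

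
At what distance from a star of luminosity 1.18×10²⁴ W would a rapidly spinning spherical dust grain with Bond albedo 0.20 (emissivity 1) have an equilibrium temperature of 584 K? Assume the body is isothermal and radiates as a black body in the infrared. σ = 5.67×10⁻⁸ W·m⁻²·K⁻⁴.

For an isothermal black-emitting sphere, (1−a)S·πr² = σ·4πr²·T⁴ ⇒ S = 4σT⁴/(1−a).
S = 4·5.67×10⁻⁸·(584)⁴/0.800 = 32980 W/m².
Flux falls as S = L/(4πd²), so d = √(L/(4πS)) = √(1.18×10²⁴/(4π·32980)).

d ≈ 1.69×10⁹ m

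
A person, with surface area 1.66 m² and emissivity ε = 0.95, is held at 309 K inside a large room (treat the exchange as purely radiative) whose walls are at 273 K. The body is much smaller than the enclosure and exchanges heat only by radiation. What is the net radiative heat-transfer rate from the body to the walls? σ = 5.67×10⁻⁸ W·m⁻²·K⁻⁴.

P_net ≈ 319 W

For a small grey body in a large enclosure: P_net = εσA(T_body⁴ − T_wall⁴).
A = 1.66 m²; T_body⁴ − T_wall⁴ = 9.117×10⁹ − 5.555×10⁹ = 3.562×10⁹ K⁴.
|P_net| = 0.95·5.67×10⁻⁸·1.660·3.562×10⁹.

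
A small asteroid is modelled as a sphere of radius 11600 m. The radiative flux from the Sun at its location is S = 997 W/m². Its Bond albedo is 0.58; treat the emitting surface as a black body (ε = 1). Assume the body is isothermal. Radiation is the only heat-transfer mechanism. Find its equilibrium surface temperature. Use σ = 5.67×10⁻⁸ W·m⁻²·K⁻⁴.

T ≈ 207 K

At equilibrium, absorbed power = emitted power.
Absorbing cross-section = πr² = 4.227×10⁸ m²; emitting surface = 4πr² = 1.691×10⁹ m² (ratio 4).
(1−a)S·A_cross = εσ·A_surf·T⁴  ⇒  T⁴ = (1−a)S/(4σ).
T⁴ = 0.420·997/(4·5.67×10⁻⁸) = 1.846×10⁹ K⁴.
T = (1.846×10⁹)^(1/4).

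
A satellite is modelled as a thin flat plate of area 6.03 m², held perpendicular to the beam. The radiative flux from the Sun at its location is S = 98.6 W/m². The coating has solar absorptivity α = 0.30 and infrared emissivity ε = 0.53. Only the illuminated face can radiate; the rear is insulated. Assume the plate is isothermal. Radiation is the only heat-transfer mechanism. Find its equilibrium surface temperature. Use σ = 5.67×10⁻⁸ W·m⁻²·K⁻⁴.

T ≈ 177 K

At equilibrium, absorbed power = emitted power.
Absorbing cross-section = A = 6.030 m²; emitting surface = A = 6.030 m² (ratio 1).
αS·A_cross = εσ·A_surf·T⁴  ⇒  T⁴ = αS/(ε·1σ).
T⁴ = 0.300·98.6/(0.53·1·5.67×10⁻⁸) = 9.843×10⁸ K⁴.
T = (9.843×10⁸)^(1/4).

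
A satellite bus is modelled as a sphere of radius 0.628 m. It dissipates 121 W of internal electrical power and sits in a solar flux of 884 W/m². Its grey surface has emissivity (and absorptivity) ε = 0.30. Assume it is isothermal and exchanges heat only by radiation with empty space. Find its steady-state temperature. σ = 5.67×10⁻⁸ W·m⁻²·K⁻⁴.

At steady state, absorbed solar power + internal power = radiated power.
Absorbed: α·S·A_cross = 0.30·884·1.239 = 328.6 W (cross-section πr²).
Total input = 328.6 + 121 = 449.6 W.
Radiated: εσ·A_surf·T⁴ with A_surf = 4πr² = 4.956 m².
T⁴ = 449.6/(0.30·5.67×10⁻⁸·4.956) = 5.333×10⁹ K⁴.

T ≈ 270 K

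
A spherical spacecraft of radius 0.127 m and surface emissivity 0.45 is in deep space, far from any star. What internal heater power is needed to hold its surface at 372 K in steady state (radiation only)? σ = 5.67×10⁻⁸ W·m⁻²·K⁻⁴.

P = εσ·4πr²·T⁴.
4πr² = 0.2027 m²; T⁴ = 1.915×10¹⁰ K⁴.
P = 0.45·5.67×10⁻⁸·0.2027·1.915×10¹⁰.

P ≈ 99.0 W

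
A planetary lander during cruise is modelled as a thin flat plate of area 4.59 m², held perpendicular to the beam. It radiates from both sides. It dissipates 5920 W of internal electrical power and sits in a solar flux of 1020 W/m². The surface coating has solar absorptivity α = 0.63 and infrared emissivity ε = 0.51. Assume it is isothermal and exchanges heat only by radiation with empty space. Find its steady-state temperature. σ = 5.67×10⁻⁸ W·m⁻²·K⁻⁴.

At steady state, absorbed solar power + internal power = radiated power.
Absorbed: α·S·A_cross = 0.63·1020·4.590 = 2950 W (cross-section A).
Total input = 2950 + 5920 = 8870 W.
Radiated: εσ·A_surf·T⁴ with A_surf = 2A = 9.180 m².
T⁴ = 8870/(0.51·5.67×10⁻⁸·9.180) = 3.341×10¹⁰ K⁴.

T ≈ 428 K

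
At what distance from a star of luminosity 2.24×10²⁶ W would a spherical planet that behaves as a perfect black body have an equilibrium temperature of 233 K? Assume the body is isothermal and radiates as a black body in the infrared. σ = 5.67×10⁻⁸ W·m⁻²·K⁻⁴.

d ≈ 1.63×10¹¹ m

For an isothermal black-emitting sphere, (1−a)S·πr² = σ·4πr²·T⁴ ⇒ S = 4σT⁴/(1−a).
S = 4·5.67×10⁻⁸·(233)⁴/1.00 = 668.4 W/m².
Flux falls as S = L/(4πd²), so d = √(L/(4πS)) = √(2.24×10²⁶/(4π·668.4)).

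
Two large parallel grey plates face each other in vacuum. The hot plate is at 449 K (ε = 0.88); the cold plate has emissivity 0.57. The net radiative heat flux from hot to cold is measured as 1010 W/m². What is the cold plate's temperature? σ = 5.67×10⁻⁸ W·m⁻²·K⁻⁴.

q = σ(T₁⁴ − T₂⁴)/(1/ε₁ + 1/ε₂ − 1); denominator = 1.891.
T₂⁴ = T₁⁴ − q·(1/ε₁+1/ε₂−1)/σ = 4.064×10¹⁰ − 1010·1.891/5.67×10⁻⁸
    = 6.963×10⁹ K⁴.

T₂ ≈ 289 K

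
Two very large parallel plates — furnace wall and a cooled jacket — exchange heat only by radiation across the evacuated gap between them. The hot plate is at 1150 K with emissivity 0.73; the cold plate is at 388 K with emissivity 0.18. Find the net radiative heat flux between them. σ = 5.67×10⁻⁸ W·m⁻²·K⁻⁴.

For two infinite grey parallel plates, q = σ(T₁⁴ − T₂⁴)/(1/ε₁ + 1/ε₂ − 1).
T₁⁴ − T₂⁴ = 1.749×10¹² − 2.266×10¹⁰ = 1.726×10¹² K⁴.
1/ε₁ + 1/ε₂ − 1 = 1.370 + 5.556 − 1 = 5.925.
q = 5.67×10⁻⁸ × 1.726×10¹² / 5.925.

q ≈ 16500 W/m²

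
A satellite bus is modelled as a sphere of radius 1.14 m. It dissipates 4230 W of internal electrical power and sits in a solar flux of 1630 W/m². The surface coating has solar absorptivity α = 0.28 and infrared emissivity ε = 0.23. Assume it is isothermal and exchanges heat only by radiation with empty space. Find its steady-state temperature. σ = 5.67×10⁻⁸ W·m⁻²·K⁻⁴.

At steady state, absorbed solar power + internal power = radiated power.
Absorbed: α·S·A_cross = 0.28·1630·4.083 = 1863 W (cross-section πr²).
Total input = 1863 + 4230 = 6093 W.
Radiated: εσ·A_surf·T⁴ with A_surf = 4πr² = 16.33 m².
T⁴ = 6093/(0.23·5.67×10⁻⁸·16.33) = 2.861×10¹⁰ K⁴.

T ≈ 411 K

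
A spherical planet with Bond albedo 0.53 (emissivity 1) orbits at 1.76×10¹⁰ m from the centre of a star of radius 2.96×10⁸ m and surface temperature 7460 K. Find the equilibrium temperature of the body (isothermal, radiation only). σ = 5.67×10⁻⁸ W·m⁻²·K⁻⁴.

The star's surface emits σT_*⁴; at distance d the flux is S = σT_*⁴(R_*/d)².
S = 5.67×10⁻⁸·(7460)⁴·(2.96×10⁸/1.76×10¹⁰)² = 49670 W/m².
For an isothermal sphere T⁴ = (1−a)S/(4σ) = 1.029×10¹¹ K⁴.

T ≈ 566 K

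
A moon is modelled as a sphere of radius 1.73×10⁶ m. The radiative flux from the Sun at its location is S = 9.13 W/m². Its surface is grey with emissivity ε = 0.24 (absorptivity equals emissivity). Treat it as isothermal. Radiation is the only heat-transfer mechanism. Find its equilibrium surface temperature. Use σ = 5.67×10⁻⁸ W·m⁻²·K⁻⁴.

T ≈ 79.7 K

At equilibrium, absorbed power = emitted power.
Absorbing cross-section = πr² = 9.402×10¹² m²; emitting surface = 4πr² = 3.761×10¹³ m² (ratio 4).
εS·A_cross = εσ·A_surf·T⁴  ⇒  T⁴ = S/(4σ)   (ε cancels).
T⁴ = 9.13/(4·5.67×10⁻⁸) = 4.026×10⁷ K⁴.
T = (4.026×10⁷)^(1/4).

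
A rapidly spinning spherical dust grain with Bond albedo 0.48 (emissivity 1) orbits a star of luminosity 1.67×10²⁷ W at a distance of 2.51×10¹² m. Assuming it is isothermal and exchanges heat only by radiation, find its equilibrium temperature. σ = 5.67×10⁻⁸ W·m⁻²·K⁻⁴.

First find the stellar flux at distance d: S = L/(4πd²) = 1.67×10²⁷/(4π·(2.51×10¹²)²) = 21.09 W/m².
For an isothermal sphere, absorbed (1−a)S·πr² = emitted σ·4πr²·T⁴, so T⁴ = (1−a)S/(4σ).
T⁴ = 0.520·21.09/(4·5.67×10⁻⁸) = 4.836×10⁷ K⁴.

T ≈ 83.4 K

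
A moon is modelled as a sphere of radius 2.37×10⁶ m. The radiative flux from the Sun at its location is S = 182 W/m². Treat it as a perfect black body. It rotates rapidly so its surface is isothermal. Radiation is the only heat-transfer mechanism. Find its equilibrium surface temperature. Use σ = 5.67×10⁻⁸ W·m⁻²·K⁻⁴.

At equilibrium, absorbed power = emitted power.
Absorbing cross-section = πr² = 1.765×10¹³ m²; emitting surface = 4πr² = 7.058×10¹³ m² (ratio 4).
S·A_cross = εσ·A_surf·T⁴  ⇒  T⁴ = S/(4σ).
T⁴ = 1.00·182/(4·5.67×10⁻⁸) = 8.025×10⁸ K⁴.
T = (8.025×10⁸)^(1/4).

T ≈ 168 K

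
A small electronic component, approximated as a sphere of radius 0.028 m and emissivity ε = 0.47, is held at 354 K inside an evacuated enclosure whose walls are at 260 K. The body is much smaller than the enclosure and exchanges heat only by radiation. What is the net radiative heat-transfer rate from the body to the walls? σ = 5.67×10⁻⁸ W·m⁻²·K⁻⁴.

For a small grey body in a large enclosure: P_net = εσA(T_body⁴ − T_wall⁴).
A = 4πr² = 0.009852 m²; T_body⁴ − T_wall⁴ = 1.570×10¹⁰ − 4.570×10⁹ = 1.113×10¹⁰ K⁴.
|P_net| = 0.47·5.67×10⁻⁸·0.009852·1.113×10¹⁰.

P_net ≈ 2.92 W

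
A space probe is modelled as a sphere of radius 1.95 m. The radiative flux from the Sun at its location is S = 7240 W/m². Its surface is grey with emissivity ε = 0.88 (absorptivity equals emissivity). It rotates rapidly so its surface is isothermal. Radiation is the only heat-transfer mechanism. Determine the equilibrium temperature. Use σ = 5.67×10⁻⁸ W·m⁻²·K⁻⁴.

T ≈ 423 K

At equilibrium, absorbed power = emitted power.
Absorbing cross-section = πr² = 11.95 m²; emitting surface = 4πr² = 47.78 m² (ratio 4).
εS·A_cross = εσ·A_surf·T⁴  ⇒  T⁴ = S/(4σ)   (ε cancels).
T⁴ = 7240/(4·5.67×10⁻⁸) = 3.192×10¹⁰ K⁴.
T = (3.192×10¹⁰)^(1/4).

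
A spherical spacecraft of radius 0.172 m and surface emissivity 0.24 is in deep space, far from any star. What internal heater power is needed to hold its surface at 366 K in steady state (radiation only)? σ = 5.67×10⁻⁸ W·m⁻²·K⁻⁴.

P = εσ·4πr²·T⁴.
4πr² = 0.3718 m²; T⁴ = 1.794×10¹⁰ K⁴.
P = 0.24·5.67×10⁻⁸·0.3718·1.794×10¹⁰.

P ≈ 90.8 W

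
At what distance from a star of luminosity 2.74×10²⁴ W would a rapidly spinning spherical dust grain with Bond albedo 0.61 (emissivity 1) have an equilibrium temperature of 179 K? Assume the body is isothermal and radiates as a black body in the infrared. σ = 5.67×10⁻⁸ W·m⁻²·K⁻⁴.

For an isothermal black-emitting sphere, (1−a)S·πr² = σ·4πr²·T⁴ ⇒ S = 4σT⁴/(1−a).
S = 4·5.67×10⁻⁸·(179)⁴/0.390 = 597.0 W/m².
Flux falls as S = L/(4πd²), so d = √(L/(4πS)) = √(2.74×10²⁴/(4π·597.0)).

d ≈ 1.91×10¹⁰ m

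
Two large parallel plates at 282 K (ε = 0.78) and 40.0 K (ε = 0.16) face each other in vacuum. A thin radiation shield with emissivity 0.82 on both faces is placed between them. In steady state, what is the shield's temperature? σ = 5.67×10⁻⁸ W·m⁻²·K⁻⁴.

T_s ≈ 268 K

In steady state the net flux on the hot side equals that on the cold side.
σ(T₁⁴−T_s⁴)/D₁ = σ(T_s⁴−T₂⁴)/D₂, with D₁ = 1/ε₁+1/ε_s−1 = 1.502, D₂ = 1/ε_s+1/ε₂−1 = 6.470.
Solve for T_s⁴: T_s⁴ = (D₂·T₁⁴ + D₁·T₂⁴)/(D₁+D₂) = 5.133×10⁹ K⁴.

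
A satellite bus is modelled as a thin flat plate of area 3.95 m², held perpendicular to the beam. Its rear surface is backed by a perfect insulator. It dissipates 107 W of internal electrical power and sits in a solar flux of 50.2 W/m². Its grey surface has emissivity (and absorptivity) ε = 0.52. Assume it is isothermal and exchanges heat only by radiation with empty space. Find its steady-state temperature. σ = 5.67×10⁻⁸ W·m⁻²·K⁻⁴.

T ≈ 206 K

At steady state, absorbed solar power + internal power = radiated power.
Absorbed: α·S·A_cross = 0.52·50.2·3.950 = 103.1 W (cross-section A).
Total input = 103.1 + 107 = 210.1 W.
Radiated: εσ·A_surf·T⁴ with A_surf = A = 3.950 m².
T⁴ = 210.1/(0.52·5.67×10⁻⁸·3.950) = 1.804×10⁹ K⁴.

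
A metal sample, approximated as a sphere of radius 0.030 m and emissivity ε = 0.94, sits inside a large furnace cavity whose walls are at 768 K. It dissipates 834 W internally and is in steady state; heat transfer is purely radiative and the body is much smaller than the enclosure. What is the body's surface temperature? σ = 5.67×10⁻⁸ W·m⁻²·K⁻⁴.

For a small grey body in a large enclosure, net radiated power = εσA(T⁴ − T_w⁴).
Steady state: P = εσA(T⁴ − T_w⁴) with A = 4πr² = 0.01131 m².
T⁴ = P/(εσA) + T_w⁴ = 834/(0.94·5.67×10⁻⁸·0.01131) + (768)⁴
    = 1.384×10¹² + 3.479×10¹¹ = 1.731×10¹² K⁴.

T ≈ 1150 K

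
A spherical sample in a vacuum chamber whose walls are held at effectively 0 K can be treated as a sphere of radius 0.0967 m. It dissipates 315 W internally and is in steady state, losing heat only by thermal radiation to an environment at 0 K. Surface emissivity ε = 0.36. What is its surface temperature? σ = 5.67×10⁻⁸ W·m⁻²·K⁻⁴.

T ≈ 602 K

Steady state: internal power = radiated power, P = εσA T⁴.
Radiating area A = 4πr² = 0.1175 m².
T⁴ = P/(εσA) = 315/(0.36·5.67×10⁻⁸·0.1175) = 1.313×10¹¹ K⁴.
T = (1.313×10¹¹)^(1/4).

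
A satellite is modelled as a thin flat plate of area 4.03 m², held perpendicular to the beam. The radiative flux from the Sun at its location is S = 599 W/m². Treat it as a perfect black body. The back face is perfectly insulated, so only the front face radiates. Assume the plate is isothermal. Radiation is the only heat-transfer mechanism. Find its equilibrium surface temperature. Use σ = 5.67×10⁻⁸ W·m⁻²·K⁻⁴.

At equilibrium, absorbed power = emitted power.
Absorbing cross-section = A = 4.030 m²; emitting surface = A = 4.030 m² (ratio 1).
S·A_cross = εσ·A_surf·T⁴  ⇒  T⁴ = S/(1σ).
T⁴ = 1.00·599/(1·5.67×10⁻⁸) = 1.056×10¹⁰ K⁴.
T = (1.056×10¹⁰)^(1/4).

T ≈ 321 K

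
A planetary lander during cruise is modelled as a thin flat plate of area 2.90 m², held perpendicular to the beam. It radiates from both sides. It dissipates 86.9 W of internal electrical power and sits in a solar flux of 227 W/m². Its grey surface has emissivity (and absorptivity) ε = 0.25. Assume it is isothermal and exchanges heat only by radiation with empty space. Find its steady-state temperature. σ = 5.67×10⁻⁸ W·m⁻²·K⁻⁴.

T ≈ 235 K

At steady state, absorbed solar power + internal power = radiated power.
Absorbed: α·S·A_cross = 0.25·227·2.900 = 164.6 W (cross-section A).
Total input = 164.6 + 86.9 = 251.5 W.
Radiated: εσ·A_surf·T⁴ with A_surf = 2A = 5.800 m².
T⁴ = 251.5/(0.25·5.67×10⁻⁸·5.800) = 3.059×10⁹ K⁴.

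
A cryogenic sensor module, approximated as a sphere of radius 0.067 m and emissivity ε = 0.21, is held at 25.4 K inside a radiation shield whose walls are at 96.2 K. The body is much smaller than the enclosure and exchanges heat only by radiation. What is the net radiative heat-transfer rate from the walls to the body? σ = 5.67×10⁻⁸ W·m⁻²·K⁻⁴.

For a small grey body in a large enclosure: P_net = εσA(T_body⁴ − T_wall⁴).
A = 4πr² = 0.05641 m²; T_body⁴ − T_wall⁴ = 4.162×10⁵ − 8.564×10⁷ = -8.523×10⁷ K⁴.
|P_net| = 0.21·5.67×10⁻⁸·0.05641·8.523×10⁷.

P_net ≈ 0.0572 W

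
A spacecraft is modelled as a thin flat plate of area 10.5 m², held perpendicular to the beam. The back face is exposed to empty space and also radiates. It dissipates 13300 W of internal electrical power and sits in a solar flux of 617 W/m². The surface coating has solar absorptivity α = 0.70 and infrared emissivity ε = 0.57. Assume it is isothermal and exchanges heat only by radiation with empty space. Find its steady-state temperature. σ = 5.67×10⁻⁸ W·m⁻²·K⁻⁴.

T ≈ 403 K

At steady state, absorbed solar power + internal power = radiated power.
Absorbed: α·S·A_cross = 0.70·617·10.50 = 4535 W (cross-section A).
Total input = 4535 + 13300 = 17830 W.
Radiated: εσ·A_surf·T⁴ with A_surf = 2A = 21.00 m².
T⁴ = 17830/(0.57·5.67×10⁻⁸·21.00) = 2.628×10¹⁰ K⁴.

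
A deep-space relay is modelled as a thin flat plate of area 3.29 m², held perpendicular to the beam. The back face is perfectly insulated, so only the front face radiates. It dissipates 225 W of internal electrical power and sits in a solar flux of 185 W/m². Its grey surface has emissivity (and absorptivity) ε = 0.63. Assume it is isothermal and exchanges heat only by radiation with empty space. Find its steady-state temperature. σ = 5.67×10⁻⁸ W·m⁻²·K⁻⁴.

T ≈ 268 K

At steady state, absorbed solar power + internal power = radiated power.
Absorbed: α·S·A_cross = 0.63·185·3.290 = 383.4 W (cross-section A).
Total input = 383.4 + 225 = 608.4 W.
Radiated: εσ·A_surf·T⁴ with A_surf = A = 3.290 m².
T⁴ = 608.4/(0.63·5.67×10⁻⁸·3.290) = 5.177×10⁹ K⁴.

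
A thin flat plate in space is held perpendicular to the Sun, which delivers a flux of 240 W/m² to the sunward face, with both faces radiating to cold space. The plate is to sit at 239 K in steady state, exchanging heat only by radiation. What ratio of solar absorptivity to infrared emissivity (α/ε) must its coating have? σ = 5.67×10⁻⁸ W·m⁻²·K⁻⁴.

α/ε ≈ 1.54

Balance: αS·A = εσ·2A·T⁴ ⇒ α/ε = 2σT⁴/S.
α/ε = 2·5.67×10⁻⁸·(239)⁴/240 = 2·5.67×10⁻⁸·3.263×10⁹/240.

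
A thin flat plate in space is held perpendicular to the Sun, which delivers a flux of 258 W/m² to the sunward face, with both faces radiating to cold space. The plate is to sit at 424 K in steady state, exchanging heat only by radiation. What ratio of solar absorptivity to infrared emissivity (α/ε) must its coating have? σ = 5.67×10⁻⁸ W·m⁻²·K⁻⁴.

Balance: αS·A = εσ·2A·T⁴ ⇒ α/ε = 2σT⁴/S.
α/ε = 2·5.67×10⁻⁸·(424)⁴/258 = 2·5.67×10⁻⁸·3.232×10¹⁰/258.

α/ε ≈ 14.2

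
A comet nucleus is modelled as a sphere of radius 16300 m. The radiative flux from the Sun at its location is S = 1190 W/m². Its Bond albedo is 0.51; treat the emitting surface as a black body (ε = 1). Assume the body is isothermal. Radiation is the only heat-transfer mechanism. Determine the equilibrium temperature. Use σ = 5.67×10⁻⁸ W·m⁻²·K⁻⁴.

At equilibrium, absorbed power = emitted power.
Absorbing cross-section = πr² = 8.347×10⁸ m²; emitting surface = 4πr² = 3.339×10⁹ m² (ratio 4).
(1−a)S·A_cross = εσ·A_surf·T⁴  ⇒  T⁴ = (1−a)S/(4σ).
T⁴ = 0.490·1190/(4·5.67×10⁻⁸) = 2.571×10⁹ K⁴.
T = (2.571×10⁹)^(1/4).

T ≈ 225 K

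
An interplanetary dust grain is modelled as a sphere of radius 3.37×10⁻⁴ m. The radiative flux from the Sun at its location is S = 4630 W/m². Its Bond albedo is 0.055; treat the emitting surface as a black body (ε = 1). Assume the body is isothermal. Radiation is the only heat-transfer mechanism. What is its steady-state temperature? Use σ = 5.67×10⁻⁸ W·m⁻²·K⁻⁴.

T ≈ 373 K

At equilibrium, absorbed power = emitted power.
Absorbing cross-section = πr² = 3.568×10⁻⁷ m²; emitting surface = 4πr² = 1.427×10⁻⁶ m² (ratio 4).
(1−a)S·A_cross = εσ·A_surf·T⁴  ⇒  T⁴ = (1−a)S/(4σ).
T⁴ = 0.945·4630/(4·5.67×10⁻⁸) = 1.929×10¹⁰ K⁴.
T = (1.929×10¹⁰)^(1/4).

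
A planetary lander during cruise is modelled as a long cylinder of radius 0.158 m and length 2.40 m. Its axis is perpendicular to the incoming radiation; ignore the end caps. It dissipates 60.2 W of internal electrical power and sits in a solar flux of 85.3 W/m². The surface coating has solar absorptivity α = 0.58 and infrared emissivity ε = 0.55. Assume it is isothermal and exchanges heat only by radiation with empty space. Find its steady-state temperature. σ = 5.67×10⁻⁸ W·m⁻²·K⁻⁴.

T ≈ 190 K

At steady state, absorbed solar power + internal power = radiated power.
Absorbed: α·S·A_cross = 0.58·85.3·0.7584 = 37.52 W (cross-section 2rL).
Total input = 37.52 + 60.2 = 97.72 W.
Radiated: εσ·A_surf·T⁴ with A_surf = 2πrL = 2.383 m².
T⁴ = 97.72/(0.55·5.67×10⁻⁸·2.383) = 1.315×10⁹ K⁴.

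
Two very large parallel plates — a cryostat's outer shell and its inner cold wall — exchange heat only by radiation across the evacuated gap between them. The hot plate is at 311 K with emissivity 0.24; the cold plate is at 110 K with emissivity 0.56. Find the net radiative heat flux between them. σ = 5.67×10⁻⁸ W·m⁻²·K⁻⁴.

For two infinite grey parallel plates, q = σ(T₁⁴ − T₂⁴)/(1/ε₁ + 1/ε₂ − 1).
T₁⁴ − T₂⁴ = 9.355×10⁹ − 1.464×10⁸ = 9.209×10⁹ K⁴.
1/ε₁ + 1/ε₂ − 1 = 4.167 + 1.786 − 1 = 4.952.
q = 5.67×10⁻⁸ × 9.209×10⁹ / 4.952.

q ≈ 105 W/m²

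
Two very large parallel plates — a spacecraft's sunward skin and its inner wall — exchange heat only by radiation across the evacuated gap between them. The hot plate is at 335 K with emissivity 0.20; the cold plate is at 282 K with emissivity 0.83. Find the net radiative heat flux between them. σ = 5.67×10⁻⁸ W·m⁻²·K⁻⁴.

For two infinite grey parallel plates, q = σ(T₁⁴ − T₂⁴)/(1/ε₁ + 1/ε₂ − 1).
T₁⁴ − T₂⁴ = 1.259×10¹⁰ − 6.324×10⁹ = 6.270×10⁹ K⁴.
1/ε₁ + 1/ε₂ − 1 = 5.000 + 1.205 − 1 = 5.205.
q = 5.67×10⁻⁸ × 6.270×10⁹ / 5.205.

q ≈ 68.3 W/m²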